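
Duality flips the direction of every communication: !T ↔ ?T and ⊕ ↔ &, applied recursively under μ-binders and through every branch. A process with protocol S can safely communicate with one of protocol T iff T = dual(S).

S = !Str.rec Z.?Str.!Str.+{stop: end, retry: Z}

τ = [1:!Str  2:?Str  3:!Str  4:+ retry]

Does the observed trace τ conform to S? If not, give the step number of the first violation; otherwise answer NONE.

@1 !Str  ok  cont: rec Z.…
@2 ?Str  ok  cont: !Str.+{stop: end, retry: rec Z.…}
@3 !Str  ok  cont: +{stop: end, retry: rec Z.…}
@4 + retry  ok  cont: rec Z.…
all 4 steps conform

NONE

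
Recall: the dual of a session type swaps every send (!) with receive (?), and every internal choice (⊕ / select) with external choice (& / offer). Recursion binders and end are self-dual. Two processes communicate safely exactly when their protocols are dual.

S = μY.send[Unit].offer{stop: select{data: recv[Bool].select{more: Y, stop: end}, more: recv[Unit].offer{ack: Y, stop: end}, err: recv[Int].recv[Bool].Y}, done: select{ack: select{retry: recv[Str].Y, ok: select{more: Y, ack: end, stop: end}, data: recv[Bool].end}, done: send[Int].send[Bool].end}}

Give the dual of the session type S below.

μY.recv[Unit].select{stop: offer{data: send[Bool].offer{more: Y, stop: end}, more: send[Unit].select{ack: Y, stop: end}, err: send[Int].send[Bool].Y}, done: offer{ack: offer{retry: send[Str].Y, ok: offer{more: Y, ack: end, stop: end}, data: send[Bool].end}, done: recv[Int].recv[Bool].end}}

μY → μY  (μ self-dual)
  send[Unit] → recv[Unit]
    offer{stop,done} → select{stop,done}  (external→internal)
      [stop]
        select{data,more,err} → offer{data,more,err}  (internal→external)
          [data]
            recv[Bool] → send[Bool]
              select{more,stop} → offer{more,stop}  (internal→external)
                [more]
                  dual(Y) = Y
                [stop]
                  dual(end) = end
          [more]
            recv[Unit] → send[Unit]
              offer{ack,stop} → select{ack,stop}  (external→internal)
                [ack]
                  dual(Y) = Y
                [stop]
                  dual(end) = end
          [err]
            recv[Int] → send[Int]
              recv[Bool] → send[Bool]
                dual(Y) = Y
      [done]
        select{ack,done} → offer{ack,done}  (internal→external)
          [ack]
            select{retry,ok,data} → offer{retry,ok,data}  (internal→external)
              [retry]
                recv[Str] → send[Str]
                  dual(Y) = Y
              [ok]
                select{more,ack,stop} → offer{more,ack,stop}  (internal→external)
                  [more]
                    dual(Y) = Y
                  [ack]
                    dual(end) = end
                  [stop]
                    dual(end) = end
              [data]
                recv[Bool] → send[Bool]
                  dual(end) = end
          [done]
            send[Int] → recv[Int]
              send[Bool] → recv[Bool]
                dual(end) = end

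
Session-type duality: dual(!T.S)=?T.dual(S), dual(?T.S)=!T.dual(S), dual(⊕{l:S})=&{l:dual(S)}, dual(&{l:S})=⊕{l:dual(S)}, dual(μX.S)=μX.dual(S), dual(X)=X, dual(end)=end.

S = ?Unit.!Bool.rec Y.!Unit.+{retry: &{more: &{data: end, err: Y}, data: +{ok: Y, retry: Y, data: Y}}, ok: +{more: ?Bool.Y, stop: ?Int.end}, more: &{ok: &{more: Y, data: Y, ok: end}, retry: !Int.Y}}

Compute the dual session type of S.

!Unit.?Bool.rec Y.?Unit.&{retry: +{more: +{data: end, err: Y}, data: &{ok: Y, retry: Y, data: Y}}, ok: &{more: !Bool.Y, stop: !Int.end}, more: +{ok: +{more: Y, data: Y, ok: end}, retry: ?Int.Y}}

?Unit → !Unit
  !Bool → ?Bool
    rec Y → rec Y  (binder kept)
      !Unit → ?Unit
        +{retry,ok,more} → &{retry,ok,more}  (select→offer)
          case retry:
            &{more,data} → +{more,data}  (external→internal)
              case more:
                &{data,err} → +{data,err}  (external→internal)
                  case data:
                    end self-dual
                  case err:
                    Y self-dual
              case data:
                +{ok,retry,data} → &{ok,retry,data}  (select→offer)
                  case ok:
                    Y self-dual
                  case retry:
                    Y self-dual
                  case data:
                    Y self-dual
          case ok:
            +{more,stop} → &{more,stop}  (select→offer)
              case more:
                ?Bool → !Bool
                  Y self-dual
              case stop:
                ?Int → !Int
                  end self-dual
          case more:
            &{ok,retry} → +{ok,retry}  (external→internal)
              case ok:
                &{more,data,ok} → +{more,data,ok}  (external→internal)
                  case more:
                    Y self-dual
                  case data:
                    Y self-dual
                  case ok:
                    end self-dual
              case retry:
                !Int → ?Int
                  Y self-dual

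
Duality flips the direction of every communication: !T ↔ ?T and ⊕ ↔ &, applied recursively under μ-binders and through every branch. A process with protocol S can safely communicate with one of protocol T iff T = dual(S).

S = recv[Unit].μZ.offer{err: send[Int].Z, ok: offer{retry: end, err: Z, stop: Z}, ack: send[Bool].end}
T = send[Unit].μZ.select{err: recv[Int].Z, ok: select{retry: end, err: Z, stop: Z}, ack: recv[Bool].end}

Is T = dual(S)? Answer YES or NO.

recv[Unit] | send[Unit]  ok
  μZ | μZ  ok (μ self-dual)
    offer{err,ok,ack} | select{err,ok,ack}  ok labels match
      • err:
        send[Int] | recv[Int]  ok
          Z | Z  ok
      • ok:
        offer{retry,err,stop} | select{retry,err,stop}  ok labels match
          • retry:
            end | end  ok
          • err:
            Z | Z  ok
          • stop:
            Z | Z  ok
      • ack:
        send[Bool] | recv[Bool]  ok
          end | end  ok

YES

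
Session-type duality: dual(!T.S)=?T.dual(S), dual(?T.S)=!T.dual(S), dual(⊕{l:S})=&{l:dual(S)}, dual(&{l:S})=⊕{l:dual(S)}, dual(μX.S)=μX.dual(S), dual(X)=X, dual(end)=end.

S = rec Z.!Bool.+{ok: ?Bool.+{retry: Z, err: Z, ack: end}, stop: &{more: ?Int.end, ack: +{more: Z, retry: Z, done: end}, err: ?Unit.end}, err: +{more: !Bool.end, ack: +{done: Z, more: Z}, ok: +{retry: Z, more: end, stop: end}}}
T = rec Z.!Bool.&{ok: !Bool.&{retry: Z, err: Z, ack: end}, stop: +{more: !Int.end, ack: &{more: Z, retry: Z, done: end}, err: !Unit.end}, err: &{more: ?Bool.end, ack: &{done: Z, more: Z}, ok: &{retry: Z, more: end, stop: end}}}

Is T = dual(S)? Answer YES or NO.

rec Z ‖ rec Z  ok (rec unchanged)
  !Bool ‖ !Bool  ✗ same direction on both sides — not dual

NO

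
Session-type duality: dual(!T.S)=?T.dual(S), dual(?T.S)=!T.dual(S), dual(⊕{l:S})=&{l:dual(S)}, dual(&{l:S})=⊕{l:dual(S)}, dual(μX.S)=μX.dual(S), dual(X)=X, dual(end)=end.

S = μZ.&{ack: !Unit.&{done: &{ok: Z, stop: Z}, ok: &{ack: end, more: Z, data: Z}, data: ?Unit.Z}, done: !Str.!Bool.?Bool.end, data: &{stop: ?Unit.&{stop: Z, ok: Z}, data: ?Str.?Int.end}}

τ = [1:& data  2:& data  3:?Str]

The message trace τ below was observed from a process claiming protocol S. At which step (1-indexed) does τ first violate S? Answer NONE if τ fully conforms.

NONE

step 1: & data  ok  now at &{stop: ?Unit.&{stop: μZ.…, ok: μZ.…}, data: ?Str.?Int.end}
step 2: & data  ok  now at ?Str.?Int.end
step 3: ?Str  ok  now at ?Int.end
τ conforms to S (length 3)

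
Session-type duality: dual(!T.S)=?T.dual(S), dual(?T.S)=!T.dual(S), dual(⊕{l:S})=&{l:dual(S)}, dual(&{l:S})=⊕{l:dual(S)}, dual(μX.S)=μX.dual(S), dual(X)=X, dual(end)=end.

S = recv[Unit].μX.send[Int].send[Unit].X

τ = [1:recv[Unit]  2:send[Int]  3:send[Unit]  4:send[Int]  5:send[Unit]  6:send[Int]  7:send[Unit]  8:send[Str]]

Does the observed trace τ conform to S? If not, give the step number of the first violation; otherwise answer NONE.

8

step 1: recv[Unit]  ok  cont: μX.…
step 2: send[Int]  ok  cont: send[Unit].μX.…
step 3: send[Unit]  ok  cont: μX.…
step 4: send[Int]  ok  cont: send[Unit].μX.…
step 5: send[Unit]  ok  cont: μX.…
step 6: send[Int]  ok  cont: send[Unit].μX.…
step 7: send[Unit]  ok  cont: μX.…
step 8: got send[Str], protocol expects send[Int]  ✗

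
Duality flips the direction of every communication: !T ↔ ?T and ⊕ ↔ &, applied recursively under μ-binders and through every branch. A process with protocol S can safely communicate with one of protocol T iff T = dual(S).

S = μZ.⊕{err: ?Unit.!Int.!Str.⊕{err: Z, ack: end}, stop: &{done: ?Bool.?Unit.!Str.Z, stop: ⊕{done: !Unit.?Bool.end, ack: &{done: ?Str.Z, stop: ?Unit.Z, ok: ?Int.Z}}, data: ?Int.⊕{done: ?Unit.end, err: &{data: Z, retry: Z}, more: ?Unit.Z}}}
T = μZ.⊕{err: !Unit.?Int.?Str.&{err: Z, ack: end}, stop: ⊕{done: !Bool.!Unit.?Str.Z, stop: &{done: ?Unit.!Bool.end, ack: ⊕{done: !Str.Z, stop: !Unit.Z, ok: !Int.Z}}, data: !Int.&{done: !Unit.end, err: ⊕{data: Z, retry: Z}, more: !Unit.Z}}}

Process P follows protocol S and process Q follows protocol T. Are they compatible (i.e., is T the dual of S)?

μZ vs μZ  match (binder kept)
  ⊕{err,stop} vs ⊕{err,stop}  ✗ choice polarity not flipped — not dual

NO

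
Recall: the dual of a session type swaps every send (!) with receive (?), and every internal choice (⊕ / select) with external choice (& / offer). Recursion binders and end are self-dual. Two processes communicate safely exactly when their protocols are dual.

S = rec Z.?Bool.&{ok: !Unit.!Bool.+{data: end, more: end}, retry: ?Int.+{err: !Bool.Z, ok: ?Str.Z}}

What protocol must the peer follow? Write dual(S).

rec Z → rec Z  (binder kept)
  ?Bool → !Bool
    &{ok,retry} → +{ok,retry}  (external→internal)
      [ok]
        !Unit → ?Unit
          !Bool → ?Bool
            +{data,more} → &{data,more}  (select→offer)
              [data]
                dual(end) = end
              [more]
                dual(end) = end
      [retry]
        ?Int → !Int
          +{err,ok} → &{err,ok}  (select→offer)
            [err]
              !Bool → ?Bool
                dual(Z) = Z
            [ok]
              ?Str → !Str
                dual(Z) = Z

rec Z.!Bool.+{ok: ?Unit.?Bool.&{data: end, more: end}, retry: !Int.&{err: ?Bool.Z, ok: !Str.Z}}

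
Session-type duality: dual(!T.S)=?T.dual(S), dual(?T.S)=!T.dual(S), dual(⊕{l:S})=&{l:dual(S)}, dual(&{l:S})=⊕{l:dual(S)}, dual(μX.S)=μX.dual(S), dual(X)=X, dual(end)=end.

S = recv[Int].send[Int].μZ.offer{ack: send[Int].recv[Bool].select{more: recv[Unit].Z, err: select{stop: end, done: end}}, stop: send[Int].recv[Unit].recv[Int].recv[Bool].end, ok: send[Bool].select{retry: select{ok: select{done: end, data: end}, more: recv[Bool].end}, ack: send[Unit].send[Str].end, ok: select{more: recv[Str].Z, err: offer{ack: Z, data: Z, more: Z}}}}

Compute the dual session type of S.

recv[Int] ↦ send[Int]
  send[Int] ↦ recv[Int]
    μZ ↦ μZ  (binder kept)
      offer{ack,stop,ok} ↦ select{ack,stop,ok}  (external→internal)
        [ack]
          send[Int] ↦ recv[Int]
            recv[Bool] ↦ send[Bool]
              select{more,err} ↦ offer{more,err}  (select→offer)
                [more]
                  recv[Unit] ↦ send[Unit]
                    Z ↦ Z
                [err]
                  select{stop,done} ↦ offer{stop,done}  (select→offer)
                    [stop]
                      end ↦ end
                    [done]
                      end ↦ end
        [stop]
          send[Int] ↦ recv[Int]
            recv[Unit] ↦ send[Unit]
              recv[Int] ↦ send[Int]
                recv[Bool] ↦ send[Bool]
                  end ↦ end
        [ok]
          send[Bool] ↦ recv[Bool]
            select{retry,ack,ok} ↦ offer{retry,ack,ok}  (select→offer)
              [retry]
                select{ok,more} ↦ offer{ok,more}  (select→offer)
                  [ok]
                    select{done,data} ↦ offer{done,data}  (select→offer)
                      [done]
                        end ↦ end
                      [data]
                        end ↦ end
                  [more]
                    recv[Bool] ↦ send[Bool]
                      end ↦ end
              [ack]
                send[Unit] ↦ recv[Unit]
                  send[Str] ↦ recv[Str]
                    end ↦ end
              [ok]
                select{more,err} ↦ offer{more,err}  (select→offer)
                  [more]
                    recv[Str] ↦ send[Str]
                      Z ↦ Z
                  [err]
                    offer{ack,data,more} ↦ select{ack,data,more}  (external→internal)
                      [ack]
                        Z ↦ Z
                      [data]
                        Z ↦ Z
                      [more]
                        Z ↦ Z

send[Int].recv[Int].μZ.select{ack: recv[Int].send[Bool].offer{more: send[Unit].Z, err: offer{stop: end, done: end}}, stop: recv[Int].send[Unit].send[Int].send[Bool].end, ok: recv[Bool].offer{retry: offer{ok: offer{done: end, data: end}, more: send[Bool].end}, ack: recv[Unit].recv[Str].end, ok: offer{more: send[Str].Z, err: select{ack: Z, data: Z, more: Z}}}}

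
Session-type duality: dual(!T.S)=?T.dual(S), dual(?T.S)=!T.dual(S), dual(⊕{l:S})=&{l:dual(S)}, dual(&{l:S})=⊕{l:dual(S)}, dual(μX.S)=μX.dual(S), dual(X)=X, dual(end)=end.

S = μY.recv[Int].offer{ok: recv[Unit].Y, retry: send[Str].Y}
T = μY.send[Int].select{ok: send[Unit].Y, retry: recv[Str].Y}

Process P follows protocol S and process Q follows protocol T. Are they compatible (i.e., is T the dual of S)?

YES

μY vs μY  ok (binder kept)
  recv[Int] vs send[Int]  ok
    offer{ok,retry} vs select{ok,retry}  ok label sets agree
      • ok:
        recv[Unit] vs send[Unit]  ok
          Y vs Y  ok
      • retry:
        send[Str] vs recv[Str]  ok
          Y vs Y  ok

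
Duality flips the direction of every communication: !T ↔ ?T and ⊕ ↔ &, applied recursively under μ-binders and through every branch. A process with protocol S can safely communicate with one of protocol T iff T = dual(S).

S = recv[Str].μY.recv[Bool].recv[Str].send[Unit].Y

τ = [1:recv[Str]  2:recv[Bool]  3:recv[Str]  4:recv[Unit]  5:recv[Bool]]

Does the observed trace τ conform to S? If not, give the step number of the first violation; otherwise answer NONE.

[1] recv[Str]  match  state: μY.…
[2] recv[Bool]  match  state: recv[Str].send[Unit].μY.…
[3] recv[Str]  match  state: send[Unit].μY.…
[4] got recv[Unit], protocol expects send[Unit]  ✗

4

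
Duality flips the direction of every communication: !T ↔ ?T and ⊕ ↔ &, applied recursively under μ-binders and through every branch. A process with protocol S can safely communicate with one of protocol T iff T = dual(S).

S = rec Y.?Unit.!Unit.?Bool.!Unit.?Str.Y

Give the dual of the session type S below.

rec Y.!Unit.?Unit.!Bool.?Unit.!Str.Y

rec Y ↦ rec Y  (binder kept)
  ?Unit ↦ !Unit
    !Unit ↦ ?Unit
      ?Bool ↦ !Bool
        !Unit ↦ ?Unit
          ?Str ↦ !Str
            Y ↦ Y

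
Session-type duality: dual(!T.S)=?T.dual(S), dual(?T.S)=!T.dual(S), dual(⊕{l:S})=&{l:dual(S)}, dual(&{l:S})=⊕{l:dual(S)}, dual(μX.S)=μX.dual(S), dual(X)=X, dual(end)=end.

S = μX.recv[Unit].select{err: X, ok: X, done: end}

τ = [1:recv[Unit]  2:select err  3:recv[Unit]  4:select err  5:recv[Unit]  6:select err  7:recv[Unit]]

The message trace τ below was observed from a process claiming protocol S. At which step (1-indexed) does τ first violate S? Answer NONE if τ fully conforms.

NONE

[1] recv[Unit]  match  cont: select{err: μX.…, ok: μX.…, done: end}
[2] select err  match  cont: μX.…
[3] recv[Unit]  match  cont: select{err: μX.…, ok: μX.…, done: end}
[4] select err  match  cont: μX.…
[5] recv[Unit]  match  cont: select{err: μX.…, ok: μX.…, done: end}
[6] select err  match  cont: μX.…
[7] recv[Unit]  match  cont: select{err: μX.…, ok: μX.…, done: end}
trace exhausted — no violation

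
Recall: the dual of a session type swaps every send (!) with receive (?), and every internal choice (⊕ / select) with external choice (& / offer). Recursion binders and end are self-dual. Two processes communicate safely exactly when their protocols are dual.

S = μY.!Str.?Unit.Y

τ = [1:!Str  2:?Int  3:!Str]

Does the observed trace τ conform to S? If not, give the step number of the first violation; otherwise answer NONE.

2

step 1: !Str  match  residual = ?Unit.μY.…
step 2: got ?Int, protocol expects ?Unit  ✗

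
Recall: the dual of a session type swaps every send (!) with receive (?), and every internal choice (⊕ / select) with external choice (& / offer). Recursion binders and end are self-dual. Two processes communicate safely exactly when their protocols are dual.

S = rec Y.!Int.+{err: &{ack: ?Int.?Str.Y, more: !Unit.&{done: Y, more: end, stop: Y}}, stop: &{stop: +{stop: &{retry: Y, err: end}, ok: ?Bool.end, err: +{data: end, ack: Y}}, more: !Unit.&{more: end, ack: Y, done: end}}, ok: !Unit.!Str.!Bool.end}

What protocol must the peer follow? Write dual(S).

rec Y.?Int.&{err: +{ack: !Int.!Str.Y, more: ?Unit.+{done: Y, more: end, stop: Y}}, stop: +{stop: &{stop: +{retry: Y, err: end}, ok: !Bool.end, err: &{data: end, ack: Y}}, more: ?Unit.+{more: end, ack: Y, done: end}}, ok: ?Unit.?Str.?Bool.end}

rec Y → rec Y  (rec unchanged)
  !Int → ?Int
    +{err,stop,ok} → &{err,stop,ok}  (⊕→&)
      [err]
        &{ack,more} → +{ack,more}  (offer→select)
          [ack]
            ?Int → !Int
              ?Str → !Str
                Y self-dual
          [more]
            !Unit → ?Unit
              &{done,more,stop} → +{done,more,stop}  (offer→select)
                [done]
                  Y self-dual
                [more]
                  end self-dual
                [stop]
                  Y self-dual
      [stop]
        &{stop,more} → +{stop,more}  (offer→select)
          [stop]
            +{stop,ok,err} → &{stop,ok,err}  (⊕→&)
              [stop]
                &{retry,err} → +{retry,err}  (offer→select)
                  [retry]
                    Y self-dual
                  [err]
                    end self-dual
              [ok]
                ?Bool → !Bool
                  end self-dual
              [err]
                +{data,ack} → &{data,ack}  (⊕→&)
                  [data]
                    end self-dual
                  [ack]
                    Y self-dual
          [more]
            !Unit → ?Unit
              &{more,ack,done} → +{more,ack,done}  (offer→select)
                [more]
                  end self-dual
                [ack]
                  Y self-dual
                [done]
                  end self-dual
      [ok]
        !Unit → ?Unit
          !Str → ?Str
            !Bool → ?Bool
              end self-dual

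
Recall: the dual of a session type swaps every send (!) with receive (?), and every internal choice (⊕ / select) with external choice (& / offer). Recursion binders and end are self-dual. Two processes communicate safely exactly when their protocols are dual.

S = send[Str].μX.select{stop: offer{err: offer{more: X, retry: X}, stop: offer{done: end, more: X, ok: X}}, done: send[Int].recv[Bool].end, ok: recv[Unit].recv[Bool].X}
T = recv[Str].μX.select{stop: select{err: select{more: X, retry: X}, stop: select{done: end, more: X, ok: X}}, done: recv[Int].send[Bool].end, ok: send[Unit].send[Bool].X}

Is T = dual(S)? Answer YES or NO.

send[Str] ‖ recv[Str]  match
  μX ‖ μX  match (rec unchanged)
    select{stop,done,ok} ‖ select{stop,done,ok}  ✗ choice polarity not flipped — not dual

NO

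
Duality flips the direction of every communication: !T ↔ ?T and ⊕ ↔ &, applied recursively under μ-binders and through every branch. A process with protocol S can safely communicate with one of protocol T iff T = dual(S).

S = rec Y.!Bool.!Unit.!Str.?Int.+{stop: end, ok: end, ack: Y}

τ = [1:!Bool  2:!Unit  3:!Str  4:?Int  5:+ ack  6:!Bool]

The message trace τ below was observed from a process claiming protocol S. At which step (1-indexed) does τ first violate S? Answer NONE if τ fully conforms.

NONE

@1 !Bool  ✓  state: !Unit.!Str.?Int.+{stop: end, ok: end, ack: rec Y.…}
@2 !Unit  ✓  state: !Str.?Int.+{stop: end, ok: end, ack: rec Y.…}
@3 !Str  ✓  state: ?Int.+{stop: end, ok: end, ack: rec Y.…}
@4 ?Int  ✓  state: +{stop: end, ok: end, ack: rec Y.…}
@5 + ack  ✓  state: rec Y.…
@6 !Bool  ✓  state: !Unit.!Str.?Int.+{stop: end, ok: end, ack: rec Y.…}
all 6 steps conform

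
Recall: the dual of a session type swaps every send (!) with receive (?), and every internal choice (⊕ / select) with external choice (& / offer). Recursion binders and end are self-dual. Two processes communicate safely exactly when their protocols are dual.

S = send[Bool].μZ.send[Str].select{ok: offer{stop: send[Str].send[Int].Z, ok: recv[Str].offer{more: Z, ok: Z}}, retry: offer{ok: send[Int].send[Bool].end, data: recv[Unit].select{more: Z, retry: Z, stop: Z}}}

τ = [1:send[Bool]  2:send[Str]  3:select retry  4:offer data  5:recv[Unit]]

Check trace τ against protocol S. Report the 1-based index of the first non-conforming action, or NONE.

NONE

step 1: send[Bool]  ✓  residual = μZ.…
step 2: send[Str]  ✓  residual = select{ok: offer{stop: send[Str].send[Int].μZ.…, ok: recv[Str].offer{more: μZ.…, ok: μZ.…}}, retry: offer{ok: send[Int].send[Bool].end, data: recv[Unit].select{more: μZ.…, retry: μZ.…, stop: μZ.…}}}
step 3: select retry  ✓  residual = offer{ok: send[Int].send[Bool].end, data: recv[Unit].select{more: μZ.…, retry: μZ.…, stop: μZ.…}}
step 4: offer data  ✓  residual = recv[Unit].select{more: μZ.…, retry: μZ.…, stop: μZ.…}
step 5: recv[Unit]  ✓  residual = select{more: μZ.…, retry: μZ.…, stop: μZ.…}
all 5 steps conform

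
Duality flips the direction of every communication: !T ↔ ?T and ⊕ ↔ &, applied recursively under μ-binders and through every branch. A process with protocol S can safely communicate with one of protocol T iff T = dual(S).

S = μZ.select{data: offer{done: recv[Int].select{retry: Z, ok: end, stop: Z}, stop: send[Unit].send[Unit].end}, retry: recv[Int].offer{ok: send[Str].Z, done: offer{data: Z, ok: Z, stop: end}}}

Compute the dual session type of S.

μZ.offer{data: select{done: send[Int].offer{retry: Z, ok: end, stop: Z}, stop: recv[Unit].recv[Unit].end}, retry: send[Int].select{ok: recv[Str].Z, done: select{data: Z, ok: Z, stop: end}}}

μZ ↦ μZ  (binder kept)
  select{data,retry} ↦ offer{data,retry}  (internal→external)
    [data]
      offer{done,stop} ↦ select{done,stop}  (&→⊕)
        [done]
          recv[Int] ↦ send[Int]
            select{retry,ok,stop} ↦ offer{retry,ok,stop}  (internal→external)
              [retry]
                dual(Z) = Z
              [ok]
                dual(end) = end
              [stop]
                dual(Z) = Z
        [stop]
          send[Unit] ↦ recv[Unit]
            send[Unit] ↦ recv[Unit]
              dual(end) = end
    [retry]
      recv[Int] ↦ send[Int]
        offer{ok,done} ↦ select{ok,done}  (&→⊕)
          [ok]
            send[Str] ↦ recv[Str]
              dual(Z) = Z
          [done]
            offer{data,ok,stop} ↦ select{data,ok,stop}  (&→⊕)
              [data]
                dual(Z) = Z
              [ok]
                dual(Z) = Z
              [stop]
                dual(end) = end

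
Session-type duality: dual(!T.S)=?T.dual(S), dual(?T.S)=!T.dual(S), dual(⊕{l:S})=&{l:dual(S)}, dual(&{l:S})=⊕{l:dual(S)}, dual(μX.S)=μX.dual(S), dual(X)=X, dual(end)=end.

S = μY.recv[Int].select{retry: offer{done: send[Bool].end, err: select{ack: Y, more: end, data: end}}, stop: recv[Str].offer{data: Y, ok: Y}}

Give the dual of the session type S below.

μY.send[Int].offer{retry: select{done: recv[Bool].end, err: offer{ack: Y, more: end, data: end}}, stop: send[Str].select{data: Y, ok: Y}}

μY = μY  (rec unchanged)
  recv[Int] = send[Int]
    select{retry,stop} = offer{retry,stop}  (select→offer)
      case retry:
        offer{done,err} = select{done,err}  (offer→select)
          case done:
            send[Bool] = recv[Bool]
              end self-dual
          case err:
            select{ack,more,data} = offer{ack,more,data}  (select→offer)
              case ack:
                Y self-dual
              case more:
                end self-dual
              case data:
                end self-dual
      case stop:
        recv[Str] = send[Str]
          offer{data,ok} = select{data,ok}  (offer→select)
            case data:
              Y self-dual
            case ok:
              Y self-dual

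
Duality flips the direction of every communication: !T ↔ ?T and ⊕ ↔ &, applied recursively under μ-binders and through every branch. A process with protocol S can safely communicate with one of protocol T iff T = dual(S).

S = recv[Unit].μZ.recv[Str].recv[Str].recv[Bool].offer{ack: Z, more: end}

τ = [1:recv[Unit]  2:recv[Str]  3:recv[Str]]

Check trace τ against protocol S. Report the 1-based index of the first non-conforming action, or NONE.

@1 recv[Unit]  ✓  cont: μZ.…
@2 recv[Str]  ✓  cont: recv[Str].recv[Bool].offer{ack: μZ.…, more: end}
@3 recv[Str]  ✓  cont: recv[Bool].offer{ack: μZ.…, more: end}
trace exhausted — no violation

NONE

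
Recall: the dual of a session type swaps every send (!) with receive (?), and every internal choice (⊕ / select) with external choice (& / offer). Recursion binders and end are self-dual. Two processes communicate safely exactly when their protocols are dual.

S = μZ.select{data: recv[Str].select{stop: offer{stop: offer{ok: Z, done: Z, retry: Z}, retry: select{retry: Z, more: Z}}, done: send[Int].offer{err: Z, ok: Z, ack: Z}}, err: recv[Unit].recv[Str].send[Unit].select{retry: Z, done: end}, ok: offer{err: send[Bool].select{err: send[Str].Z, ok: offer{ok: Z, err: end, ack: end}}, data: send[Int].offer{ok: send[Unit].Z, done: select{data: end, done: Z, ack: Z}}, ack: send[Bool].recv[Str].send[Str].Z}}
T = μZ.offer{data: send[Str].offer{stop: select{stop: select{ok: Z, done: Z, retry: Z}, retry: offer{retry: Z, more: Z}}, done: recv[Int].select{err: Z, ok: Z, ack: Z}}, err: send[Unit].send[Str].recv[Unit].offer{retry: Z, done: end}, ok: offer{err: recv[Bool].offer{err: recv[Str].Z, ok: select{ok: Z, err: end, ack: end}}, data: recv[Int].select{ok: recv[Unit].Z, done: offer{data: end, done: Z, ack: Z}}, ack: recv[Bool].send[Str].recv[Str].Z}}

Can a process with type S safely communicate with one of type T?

NO

μZ ‖ μZ  ✓ (binder kept)
  select{data,err,ok} ‖ offer{data,err,ok}  ✓ same labels
    case data:
      recv[Str] ‖ send[Str]  ✓
        select{stop,done} ‖ offer{stop,done}  ✓ same labels
          case stop:
            offer{stop,retry} ‖ select{stop,retry}  ✓ same labels
              case stop:
                offer{ok,done,retry} ‖ select{ok,done,retry}  ✓ same labels
                  case ok:
                    Z ‖ Z  ✓
                  case done:
                    Z ‖ Z  ✓
                  case retry:
                    Z ‖ Z  ✓
              case retry:
                select{retry,more} ‖ offer{retry,more}  ✓ same labels
                  case retry:
                    Z ‖ Z  ✓
                  case more:
                    Z ‖ Z  ✓
          case done:
            send[Int] ‖ recv[Int]  ✓
              offer{err,ok,ack} ‖ select{err,ok,ack}  ✓ same labels
                case err:
                  Z ‖ Z  ✓
                case ok:
                  Z ‖ Z  ✓
                case ack:
                  Z ‖ Z  ✓
    case err:
      recv[Unit] ‖ send[Unit]  ✓
        recv[Str] ‖ send[Str]  ✓
          send[Unit] ‖ recv[Unit]  ✓
            select{retry,done} ‖ offer{retry,done}  ✓ same labels
              case retry:
                Z ‖ Z  ✓
              case done:
                end ‖ end  ✓
    case ok:
      offer{err,data,ack} ‖ offer{err,data,ack}  ✗ choice polarity not flipped — not dual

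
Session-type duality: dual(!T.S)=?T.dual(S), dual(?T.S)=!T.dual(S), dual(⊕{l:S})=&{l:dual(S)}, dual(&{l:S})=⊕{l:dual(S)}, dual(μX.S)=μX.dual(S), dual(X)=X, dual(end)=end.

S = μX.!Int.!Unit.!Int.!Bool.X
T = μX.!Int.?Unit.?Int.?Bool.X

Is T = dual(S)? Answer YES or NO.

μX vs μX  match (rec unchanged)
  !Int vs !Int  ✗ same direction on both sides — not dual

NO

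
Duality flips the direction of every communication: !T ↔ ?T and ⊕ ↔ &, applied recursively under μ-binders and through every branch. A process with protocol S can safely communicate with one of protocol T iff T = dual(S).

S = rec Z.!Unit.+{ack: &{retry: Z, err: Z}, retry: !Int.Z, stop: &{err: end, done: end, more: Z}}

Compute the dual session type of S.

rec Z = rec Z  (binder kept)
  !Unit = ?Unit
    +{ack,retry,stop} = &{ack,retry,stop}  (internal→external)
      case ack:
        &{retry,err} = +{retry,err}  (&→⊕)
          case retry:
            dual(Z) = Z
          case err:
            dual(Z) = Z
      case retry:
        !Int = ?Int
          dual(Z) = Z
      case stop:
        &{err,done,more} = +{err,done,more}  (&→⊕)
          case err:
            dual(end) = end
          case done:
            dual(end) = end
          case more:
            dual(Z) = Z

rec Z.?Unit.&{ack: +{retry: Z, err: Z}, retry: ?Int.Z, stop: +{err: end, done: end, more: Z}}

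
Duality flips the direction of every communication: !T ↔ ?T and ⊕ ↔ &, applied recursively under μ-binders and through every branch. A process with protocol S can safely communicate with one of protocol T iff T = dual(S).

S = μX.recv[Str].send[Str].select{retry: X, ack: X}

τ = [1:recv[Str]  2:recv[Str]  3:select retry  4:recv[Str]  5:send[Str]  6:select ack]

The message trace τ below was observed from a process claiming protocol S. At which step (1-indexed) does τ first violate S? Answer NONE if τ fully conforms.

2

[1] recv[Str]  match  state: send[Str].select{retry: μX.…, ack: μX.…}
[2] got recv[Str], protocol expects send[Str]  ✗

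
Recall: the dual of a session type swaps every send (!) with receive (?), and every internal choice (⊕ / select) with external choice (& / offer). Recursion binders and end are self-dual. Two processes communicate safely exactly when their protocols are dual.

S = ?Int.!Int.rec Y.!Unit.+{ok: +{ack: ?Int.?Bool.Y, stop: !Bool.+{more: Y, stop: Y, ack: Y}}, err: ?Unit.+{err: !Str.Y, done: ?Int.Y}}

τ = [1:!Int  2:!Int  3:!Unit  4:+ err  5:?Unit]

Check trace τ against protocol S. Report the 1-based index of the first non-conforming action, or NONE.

1

[1] got !Int, protocol expects ?Int  ✗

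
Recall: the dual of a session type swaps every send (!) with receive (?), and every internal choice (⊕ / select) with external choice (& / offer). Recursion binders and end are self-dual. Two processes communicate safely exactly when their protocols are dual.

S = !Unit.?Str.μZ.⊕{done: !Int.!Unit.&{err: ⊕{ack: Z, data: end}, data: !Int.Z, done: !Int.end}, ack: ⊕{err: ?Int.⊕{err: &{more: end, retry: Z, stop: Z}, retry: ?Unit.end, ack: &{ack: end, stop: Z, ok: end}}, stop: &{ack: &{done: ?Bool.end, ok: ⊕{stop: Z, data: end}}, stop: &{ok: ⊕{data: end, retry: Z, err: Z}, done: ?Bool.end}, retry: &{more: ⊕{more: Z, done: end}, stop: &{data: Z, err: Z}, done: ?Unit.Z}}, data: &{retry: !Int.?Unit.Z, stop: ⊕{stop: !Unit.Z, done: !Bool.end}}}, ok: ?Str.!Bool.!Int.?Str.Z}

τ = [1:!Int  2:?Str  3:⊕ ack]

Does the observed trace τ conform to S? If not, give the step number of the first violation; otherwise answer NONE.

step 1: got !Int, protocol expects !Unit  ✗

1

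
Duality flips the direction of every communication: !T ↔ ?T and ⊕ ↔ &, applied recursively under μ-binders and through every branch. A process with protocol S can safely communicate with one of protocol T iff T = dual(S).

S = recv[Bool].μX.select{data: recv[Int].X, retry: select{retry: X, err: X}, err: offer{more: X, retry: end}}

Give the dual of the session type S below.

recv[Bool] → send[Bool]
  μX → μX  (binder kept)
    select{data,retry,err} → offer{data,retry,err}  (select→offer)
      [data]
        recv[Int] → send[Int]
          dual(X) = X
      [retry]
        select{retry,err} → offer{retry,err}  (select→offer)
          [retry]
            dual(X) = X
          [err]
            dual(X) = X
      [err]
        offer{more,retry} → select{more,retry}  (external→internal)
          [more]
            dual(X) = X
          [retry]
            dual(end) = end

send[Bool].μX.offer{data: send[Int].X, retry: offer{retry: X, err: X}, err: select{more: X, retry: end}}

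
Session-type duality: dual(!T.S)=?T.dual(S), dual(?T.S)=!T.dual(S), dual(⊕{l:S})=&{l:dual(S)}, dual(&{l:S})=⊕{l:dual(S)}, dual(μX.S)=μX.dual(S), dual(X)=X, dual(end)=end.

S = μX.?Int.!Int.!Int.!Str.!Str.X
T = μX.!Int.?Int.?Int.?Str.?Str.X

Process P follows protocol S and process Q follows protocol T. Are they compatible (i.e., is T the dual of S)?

YES

μX ‖ μX  ok (μ self-dual)
  ?Int ‖ !Int  ok
    !Int ‖ ?Int  ok
      !Int ‖ ?Int  ok
        !Str ‖ ?Str  ok
          !Str ‖ ?Str  ok
            X ‖ X  ok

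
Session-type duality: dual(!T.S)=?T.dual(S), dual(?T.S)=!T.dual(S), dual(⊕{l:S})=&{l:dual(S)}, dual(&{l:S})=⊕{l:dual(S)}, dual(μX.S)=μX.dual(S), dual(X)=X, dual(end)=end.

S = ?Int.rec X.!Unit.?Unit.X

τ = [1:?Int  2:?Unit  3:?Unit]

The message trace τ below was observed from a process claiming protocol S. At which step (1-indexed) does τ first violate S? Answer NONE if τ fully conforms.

2

@1 ?Int  ✓  residual = rec X.…
@2 got ?Unit, protocol expects !Unit  ✗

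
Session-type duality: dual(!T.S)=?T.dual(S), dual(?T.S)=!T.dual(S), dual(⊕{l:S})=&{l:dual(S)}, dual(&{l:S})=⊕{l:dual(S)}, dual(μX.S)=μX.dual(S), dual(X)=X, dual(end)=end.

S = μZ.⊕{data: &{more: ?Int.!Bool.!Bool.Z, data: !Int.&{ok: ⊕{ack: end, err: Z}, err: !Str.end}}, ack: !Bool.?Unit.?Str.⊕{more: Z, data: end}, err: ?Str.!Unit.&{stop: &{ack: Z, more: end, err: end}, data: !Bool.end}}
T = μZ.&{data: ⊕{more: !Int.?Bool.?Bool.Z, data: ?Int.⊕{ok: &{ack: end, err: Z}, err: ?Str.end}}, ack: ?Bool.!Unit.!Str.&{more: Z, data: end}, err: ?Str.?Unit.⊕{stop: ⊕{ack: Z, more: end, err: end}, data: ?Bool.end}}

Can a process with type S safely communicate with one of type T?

μZ | μZ  match (μ self-dual)
  ⊕{data,ack,err} | &{data,ack,err}  match label sets agree
    [data]
      &{more,data} | ⊕{more,data}  match label sets agree
        [more]
          ?Int | !Int  match
            !Bool | ?Bool  match
              !Bool | ?Bool  match
                Z | Z  match
        [data]
          !Int | ?Int  match
            &{ok,err} | ⊕{ok,err}  match label sets agree
              [ok]
                ⊕{ack,err} | &{ack,err}  match label sets agree
                  [ack]
                    end | end  match
                  [err]
                    Z | Z  match
              [err]
                !Str | ?Str  match
                  end | end  match
    [ack]
      !Bool | ?Bool  match
        ?Unit | !Unit  match
          ?Str | !Str  match
            ⊕{more,data} | &{more,data}  match label sets agree
              [more]
                Z | Z  match
              [data]
                end | end  match
    [err]
      ?Str | ?Str  ✗ same direction on both sides — not dual

NO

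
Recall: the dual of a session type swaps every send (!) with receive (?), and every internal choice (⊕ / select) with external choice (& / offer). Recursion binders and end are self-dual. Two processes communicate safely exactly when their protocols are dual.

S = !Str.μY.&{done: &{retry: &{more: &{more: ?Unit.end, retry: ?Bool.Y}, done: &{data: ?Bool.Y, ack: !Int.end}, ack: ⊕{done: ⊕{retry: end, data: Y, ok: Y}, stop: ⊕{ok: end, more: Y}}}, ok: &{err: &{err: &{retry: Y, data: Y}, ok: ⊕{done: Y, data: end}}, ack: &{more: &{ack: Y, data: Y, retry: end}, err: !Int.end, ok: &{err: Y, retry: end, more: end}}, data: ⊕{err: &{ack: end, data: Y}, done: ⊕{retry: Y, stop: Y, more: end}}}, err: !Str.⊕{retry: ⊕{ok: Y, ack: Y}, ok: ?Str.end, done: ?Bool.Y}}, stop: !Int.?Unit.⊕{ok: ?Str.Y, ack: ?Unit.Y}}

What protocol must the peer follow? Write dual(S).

?Str.μY.⊕{done: ⊕{retry: ⊕{more: ⊕{more: !Unit.end, retry: !Bool.Y}, done: ⊕{data: !Bool.Y, ack: ?Int.end}, ack: &{done: &{retry: end, data: Y, ok: Y}, stop: &{ok: end, more: Y}}}, ok: ⊕{err: ⊕{err: ⊕{retry: Y, data: Y}, ok: &{done: Y, data: end}}, ack: ⊕{more: ⊕{ack: Y, data: Y, retry: end}, err: ?Int.end, ok: ⊕{err: Y, retry: end, more: end}}, data: &{err: ⊕{ack: end, data: Y}, done: &{retry: Y, stop: Y, more: end}}}, err: ?Str.&{retry: &{ok: Y, ack: Y}, ok: !Str.end, done: !Bool.Y}}, stop: ?Int.!Unit.&{ok: !Str.Y, ack: !Unit.Y}}

!Str ↦ ?Str
  μY ↦ μY  (rec unchanged)
    &{done,stop} ↦ ⊕{done,stop}  (external→internal)
      • done:
        &{retry,ok,err} ↦ ⊕{retry,ok,err}  (external→internal)
          • retry:
            &{more,done,ack} ↦ ⊕{more,done,ack}  (external→internal)
              • more:
                &{more,retry} ↦ ⊕{more,retry}  (external→internal)
                  • more:
                    ?Unit ↦ !Unit
                      end self-dual
                  • retry:
                    ?Bool ↦ !Bool
                      Y self-dual
              • done:
                &{data,ack} ↦ ⊕{data,ack}  (external→internal)
                  • data:
                    ?Bool ↦ !Bool
                      Y self-dual
                  • ack:
                    !Int ↦ ?Int
                      end self-dual
              • ack:
                ⊕{done,stop} ↦ &{done,stop}  (select→offer)
                  • done:
                    ⊕{retry,data,ok} ↦ &{retry,data,ok}  (select→offer)
                      • retry:
                        end self-dual
                      • data:
                        Y self-dual
                      • ok:
                        Y self-dual
                  • stop:
                    ⊕{ok,more} ↦ &{ok,more}  (select→offer)
                      • ok:
                        end self-dual
                      • more:
                        Y self-dual
          • ok:
            &{err,ack,data} ↦ ⊕{err,ack,data}  (external→internal)
              • err:
                &{err,ok} ↦ ⊕{err,ok}  (external→internal)
                  • err:
                    &{retry,data} ↦ ⊕{retry,data}  (external→internal)
                      • retry:
                        Y self-dual
                      • data:
                        Y self-dual
                  • ok:
                    ⊕{done,data} ↦ &{done,data}  (select→offer)
                      • done:
                        Y self-dual
                      • data:
                        end self-dual
              • ack:
                &{more,err,ok} ↦ ⊕{more,err,ok}  (external→internal)
                  • more:
                    &{ack,data,retry} ↦ ⊕{ack,data,retry}  (external→internal)
                      • ack:
                        Y self-dual
                      • data:
                        Y self-dual
                      • retry:
                        end self-dual
                  • err:
                    !Int ↦ ?Int
                      end self-dual
                  • ok:
                    &{err,retry,more} ↦ ⊕{err,retry,more}  (external→internal)
                      • err:
                        Y self-dual
                      • retry:
                        end self-dual
                      • more:
                        end self-dual
              • data:
                ⊕{err,done} ↦ &{err,done}  (select→offer)
                  • err:
                    &{ack,data} ↦ ⊕{ack,data}  (external→internal)
                      • ack:
                        end self-dual
                      • data:
                        Y self-dual
                  • done:
                    ⊕{retry,stop,more} ↦ &{retry,stop,more}  (select→offer)
                      • retry:
                        Y self-dual
                      • stop:
                        Y self-dual
                      • more:
                        end self-dual
          • err:
            !Str ↦ ?Str
              ⊕{retry,ok,done} ↦ &{retry,ok,done}  (select→offer)
                • retry:
                  ⊕{ok,ack} ↦ &{ok,ack}  (select→offer)
                    • ok:
                      Y self-dual
                    • ack:
                      Y self-dual
                • ok:
                  ?Str ↦ !Str
                    end self-dual
                • done:
                  ?Bool ↦ !Bool
                    Y self-dual
      • stop:
        !Int ↦ ?Int
          ?Unit ↦ !Unit
            ⊕{ok,ack} ↦ &{ok,ack}  (select→offer)
              • ok:
                ?Str ↦ !Str
                  Y self-dual
              • ack:
                ?Unit ↦ !Unit
                  Y self-dual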